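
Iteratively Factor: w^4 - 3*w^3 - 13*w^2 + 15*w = (w - 1)*(w^3 - 2*w^2 - 15*w) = (w - 1)*(w + 3)*(w^2 - 5*w) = w*(w - 1)*(w + 3)*(w - 5)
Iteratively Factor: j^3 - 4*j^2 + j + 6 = (j - 2)*(j^2 - 2*j - 3) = (j - 2)*(j + 1)*(j - 3)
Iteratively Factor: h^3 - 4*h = (h + 2)*(h^2 - 2*h) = (h - 2)*(h + 2)*(h)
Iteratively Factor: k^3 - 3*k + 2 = (k - 1)*(k^2 + k - 2) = (k - 1)*(k + 2)*(k - 1)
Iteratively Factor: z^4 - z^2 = (z)*(z^3 - z) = z^2*(z^2 - 1) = z^2*(z - 1)*(z + 1)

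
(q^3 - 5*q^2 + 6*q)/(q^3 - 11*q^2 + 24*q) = (q - 2)/(q - 8)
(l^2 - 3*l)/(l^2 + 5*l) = (l - 3)/(l + 5)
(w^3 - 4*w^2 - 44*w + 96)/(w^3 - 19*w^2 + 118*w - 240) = (w^2 + 4*w - 12)/(w^2 - 11*w + 30)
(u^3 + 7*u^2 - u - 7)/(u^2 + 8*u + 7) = u - 1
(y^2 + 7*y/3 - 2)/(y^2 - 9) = (y - 2/3)/(y - 3)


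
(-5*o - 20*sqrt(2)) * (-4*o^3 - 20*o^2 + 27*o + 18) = 20*o^4 + 100*o^3 + 80*sqrt(2)*o^3 - 135*o^2 + 400*sqrt(2)*o^2 - 540*sqrt(2)*o - 90*o - 360*sqrt(2)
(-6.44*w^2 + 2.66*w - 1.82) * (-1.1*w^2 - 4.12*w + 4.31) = 7.084*w^4 + 23.6068*w^3 - 36.7136*w^2 + 18.963*w - 7.8442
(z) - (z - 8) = 8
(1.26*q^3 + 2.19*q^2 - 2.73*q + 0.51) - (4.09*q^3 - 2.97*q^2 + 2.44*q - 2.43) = -2.83*q^3 + 5.16*q^2 - 5.17*q + 2.94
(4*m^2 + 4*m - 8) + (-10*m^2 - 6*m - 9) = -6*m^2 - 2*m - 17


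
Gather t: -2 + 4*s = 4*s - 2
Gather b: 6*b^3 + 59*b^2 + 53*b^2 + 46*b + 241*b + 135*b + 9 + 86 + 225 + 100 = 6*b^3 + 112*b^2 + 422*b + 420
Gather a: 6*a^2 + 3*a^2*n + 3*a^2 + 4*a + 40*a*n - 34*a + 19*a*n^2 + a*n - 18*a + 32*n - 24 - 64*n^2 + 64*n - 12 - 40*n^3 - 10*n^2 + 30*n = a^2*(3*n + 9) + a*(19*n^2 + 41*n - 48) - 40*n^3 - 74*n^2 + 126*n - 36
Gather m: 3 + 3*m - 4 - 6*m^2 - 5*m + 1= -6*m^2 - 2*m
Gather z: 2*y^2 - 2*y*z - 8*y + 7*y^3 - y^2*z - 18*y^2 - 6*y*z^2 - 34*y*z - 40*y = 7*y^3 - 16*y^2 - 6*y*z^2 - 48*y + z*(-y^2 - 36*y)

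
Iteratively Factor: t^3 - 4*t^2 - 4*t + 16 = (t - 4)*(t^2 - 4) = (t - 4)*(t - 2)*(t + 2)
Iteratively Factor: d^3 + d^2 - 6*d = (d + 3)*(d^2 - 2*d) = d*(d + 3)*(d - 2)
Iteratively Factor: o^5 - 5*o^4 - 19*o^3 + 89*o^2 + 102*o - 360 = (o + 3)*(o^4 - 8*o^3 + 5*o^2 + 74*o - 120) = (o - 5)*(o + 3)*(o^3 - 3*o^2 - 10*o + 24) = (o - 5)*(o - 4)*(o + 3)*(o^2 + o - 6) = (o - 5)*(o - 4)*(o + 3)^2*(o - 2)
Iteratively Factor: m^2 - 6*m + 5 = (m - 5)*(m - 1)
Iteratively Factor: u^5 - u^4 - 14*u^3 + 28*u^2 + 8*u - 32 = (u - 2)*(u^4 + u^3 - 12*u^2 + 4*u + 16) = (u - 2)*(u + 4)*(u^3 - 3*u^2 + 4) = (u - 2)*(u + 1)*(u + 4)*(u^2 - 4*u + 4) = (u - 2)^2*(u + 1)*(u + 4)*(u - 2)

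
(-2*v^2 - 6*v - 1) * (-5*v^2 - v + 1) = 10*v^4 + 32*v^3 + 9*v^2 - 5*v - 1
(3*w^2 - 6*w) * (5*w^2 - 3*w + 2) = 15*w^4 - 39*w^3 + 24*w^2 - 12*w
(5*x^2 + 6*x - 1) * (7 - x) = -5*x^3 + 29*x^2 + 43*x - 7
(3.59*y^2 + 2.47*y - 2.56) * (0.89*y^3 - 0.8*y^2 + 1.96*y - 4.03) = 3.1951*y^5 - 0.6737*y^4 + 2.782*y^3 - 7.5785*y^2 - 14.9717*y + 10.3168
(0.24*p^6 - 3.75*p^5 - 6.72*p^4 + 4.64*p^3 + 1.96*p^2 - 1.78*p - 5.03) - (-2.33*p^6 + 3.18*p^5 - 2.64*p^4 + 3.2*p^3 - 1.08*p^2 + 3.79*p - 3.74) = 2.57*p^6 - 6.93*p^5 - 4.08*p^4 + 1.44*p^3 + 3.04*p^2 - 5.57*p - 1.29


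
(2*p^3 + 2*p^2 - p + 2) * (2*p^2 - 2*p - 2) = 4*p^5 - 10*p^3 + 2*p^2 - 2*p - 4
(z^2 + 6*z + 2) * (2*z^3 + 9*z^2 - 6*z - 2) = 2*z^5 + 21*z^4 + 52*z^3 - 20*z^2 - 24*z - 4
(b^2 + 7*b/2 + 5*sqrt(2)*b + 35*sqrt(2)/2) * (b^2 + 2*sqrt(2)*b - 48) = b^4 + 7*b^3/2 + 7*sqrt(2)*b^3 - 28*b^2 + 49*sqrt(2)*b^2/2 - 240*sqrt(2)*b - 98*b - 840*sqrt(2)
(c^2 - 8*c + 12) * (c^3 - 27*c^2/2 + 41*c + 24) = c^5 - 43*c^4/2 + 161*c^3 - 466*c^2 + 300*c + 288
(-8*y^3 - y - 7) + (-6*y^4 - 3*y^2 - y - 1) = -6*y^4 - 8*y^3 - 3*y^2 - 2*y - 8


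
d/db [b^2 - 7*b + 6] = 2*b - 7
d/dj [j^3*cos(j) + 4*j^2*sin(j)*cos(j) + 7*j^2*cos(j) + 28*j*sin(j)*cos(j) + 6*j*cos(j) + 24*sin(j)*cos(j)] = -j^3*sin(j) - 7*j^2*sin(j) + 3*j^2*cos(j) + 4*j^2*cos(2*j) - 6*j*sin(j) + 4*j*sin(2*j) + 14*j*cos(j) + 28*j*cos(2*j) + 14*sin(2*j) + 6*cos(j) + 24*cos(2*j)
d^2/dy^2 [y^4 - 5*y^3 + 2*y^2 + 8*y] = 12*y^2 - 30*y + 4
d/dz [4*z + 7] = 4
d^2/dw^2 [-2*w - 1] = 0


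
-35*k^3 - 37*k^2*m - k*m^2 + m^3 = (-7*k + m)*(k + m)*(5*k + m)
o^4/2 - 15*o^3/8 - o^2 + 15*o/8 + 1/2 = (o/2 + 1/2)*(o - 4)*(o - 1)*(o + 1/4)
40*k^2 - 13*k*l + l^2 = (-8*k + l)*(-5*k + l)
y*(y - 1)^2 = y^3 - 2*y^2 + y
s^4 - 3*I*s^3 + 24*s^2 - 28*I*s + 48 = (s - 6*I)*(s - 2*I)*(s + I)*(s + 4*I)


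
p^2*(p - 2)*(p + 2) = p^4 - 4*p^2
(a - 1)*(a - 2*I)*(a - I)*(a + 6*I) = a^4 - a^3 + 3*I*a^3 + 16*a^2 - 3*I*a^2 - 16*a - 12*I*a + 12*I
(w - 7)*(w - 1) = w^2 - 8*w + 7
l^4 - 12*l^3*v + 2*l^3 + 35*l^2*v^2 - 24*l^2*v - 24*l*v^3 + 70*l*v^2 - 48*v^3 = (l + 2)*(l - 8*v)*(l - 3*v)*(l - v)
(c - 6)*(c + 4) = c^2 - 2*c - 24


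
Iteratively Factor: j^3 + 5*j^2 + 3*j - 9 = (j - 1)*(j^2 + 6*j + 9) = (j - 1)*(j + 3)*(j + 3)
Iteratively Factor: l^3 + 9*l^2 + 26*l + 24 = (l + 4)*(l^2 + 5*l + 6) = (l + 2)*(l + 4)*(l + 3)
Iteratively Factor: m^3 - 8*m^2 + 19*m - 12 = (m - 3)*(m^2 - 5*m + 4) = (m - 3)*(m - 1)*(m - 4)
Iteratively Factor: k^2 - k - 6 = (k - 3)*(k + 2)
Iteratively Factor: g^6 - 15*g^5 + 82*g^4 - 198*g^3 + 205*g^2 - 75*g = (g - 5)*(g^5 - 10*g^4 + 32*g^3 - 38*g^2 + 15*g) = g*(g - 5)*(g^4 - 10*g^3 + 32*g^2 - 38*g + 15) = g*(g - 5)^2*(g^3 - 5*g^2 + 7*g - 3) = g*(g - 5)^2*(g - 1)*(g^2 - 4*g + 3) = g*(g - 5)^2*(g - 1)^2*(g - 3)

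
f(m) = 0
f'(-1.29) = 0.00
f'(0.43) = 0.00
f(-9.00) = 0.00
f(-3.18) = 0.00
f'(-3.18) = 0.00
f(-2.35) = 0.00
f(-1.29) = 0.00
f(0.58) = 0.00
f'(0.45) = 0.00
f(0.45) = 0.00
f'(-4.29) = 0.00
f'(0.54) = 0.00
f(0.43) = 0.00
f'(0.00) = 0.00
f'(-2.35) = 0.00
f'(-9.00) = 0.00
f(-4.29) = 0.00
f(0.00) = 0.00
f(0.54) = 0.00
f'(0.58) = 0.00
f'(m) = 0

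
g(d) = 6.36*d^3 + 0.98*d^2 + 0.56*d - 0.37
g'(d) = 19.08*d^2 + 1.96*d + 0.56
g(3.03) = 187.25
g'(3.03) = 181.67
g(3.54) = 296.03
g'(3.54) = 246.60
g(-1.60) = -24.81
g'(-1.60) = 46.27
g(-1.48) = -19.67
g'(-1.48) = 39.45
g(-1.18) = -10.12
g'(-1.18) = 24.81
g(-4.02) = -399.96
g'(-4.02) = 301.02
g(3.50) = 286.28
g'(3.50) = 241.15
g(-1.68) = -28.70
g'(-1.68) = 51.12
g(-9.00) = -4562.47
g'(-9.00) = 1528.40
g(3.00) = 181.85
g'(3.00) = 178.16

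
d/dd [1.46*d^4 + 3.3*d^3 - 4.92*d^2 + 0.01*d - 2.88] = 5.84*d^3 + 9.9*d^2 - 9.84*d + 0.01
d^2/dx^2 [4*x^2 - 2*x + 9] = 8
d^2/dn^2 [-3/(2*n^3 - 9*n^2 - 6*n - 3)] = 18*((2*n - 3)*(-2*n^3 + 9*n^2 + 6*n + 3) + 12*(-n^2 + 3*n + 1)^2)/(-2*n^3 + 9*n^2 + 6*n + 3)^3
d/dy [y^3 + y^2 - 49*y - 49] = 3*y^2 + 2*y - 49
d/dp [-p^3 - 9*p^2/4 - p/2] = -3*p^2 - 9*p/2 - 1/2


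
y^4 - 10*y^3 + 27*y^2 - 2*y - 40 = (y - 5)*(y - 4)*(y - 2)*(y + 1)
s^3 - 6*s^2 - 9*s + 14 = (s - 7)*(s - 1)*(s + 2)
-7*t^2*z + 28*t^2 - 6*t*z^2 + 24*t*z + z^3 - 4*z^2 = (-7*t + z)*(t + z)*(z - 4)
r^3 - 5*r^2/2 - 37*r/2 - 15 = (r - 6)*(r + 1)*(r + 5/2)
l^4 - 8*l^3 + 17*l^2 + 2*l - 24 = (l - 4)*(l - 3)*(l - 2)*(l + 1)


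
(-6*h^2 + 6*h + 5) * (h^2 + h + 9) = -6*h^4 - 43*h^2 + 59*h + 45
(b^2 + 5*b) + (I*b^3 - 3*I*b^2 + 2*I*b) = I*b^3 + b^2 - 3*I*b^2 + 5*b + 2*I*b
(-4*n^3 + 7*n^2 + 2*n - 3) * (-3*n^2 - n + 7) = 12*n^5 - 17*n^4 - 41*n^3 + 56*n^2 + 17*n - 21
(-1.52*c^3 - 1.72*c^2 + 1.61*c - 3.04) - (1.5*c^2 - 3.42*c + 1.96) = -1.52*c^3 - 3.22*c^2 + 5.03*c - 5.0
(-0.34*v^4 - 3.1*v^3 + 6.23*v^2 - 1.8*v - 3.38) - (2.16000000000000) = -0.34*v^4 - 3.1*v^3 + 6.23*v^2 - 1.8*v - 5.54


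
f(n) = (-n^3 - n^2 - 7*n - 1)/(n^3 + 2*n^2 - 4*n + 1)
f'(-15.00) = -0.01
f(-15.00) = -1.14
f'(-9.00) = -0.08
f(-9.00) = -1.34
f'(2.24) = 1.73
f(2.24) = -2.47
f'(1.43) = 16.88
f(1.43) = -6.97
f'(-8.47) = -0.09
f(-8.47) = -1.38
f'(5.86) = 0.06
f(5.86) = -1.12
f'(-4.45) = -2.26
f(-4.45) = -3.31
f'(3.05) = 0.55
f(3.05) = -1.68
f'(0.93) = 676.83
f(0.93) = 49.39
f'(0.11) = -30.72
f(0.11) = -3.05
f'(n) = (-3*n^2 - 4*n + 4)*(-n^3 - n^2 - 7*n - 1)/(n^3 + 2*n^2 - 4*n + 1)^2 + (-3*n^2 - 2*n - 7)/(n^3 + 2*n^2 - 4*n + 1) = (-n^4 + 22*n^3 + 18*n^2 + 2*n - 11)/(n^6 + 4*n^5 - 4*n^4 - 14*n^3 + 20*n^2 - 8*n + 1)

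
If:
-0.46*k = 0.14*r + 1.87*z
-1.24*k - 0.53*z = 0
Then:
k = -0.42741935483871*z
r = -11.9527649769585*z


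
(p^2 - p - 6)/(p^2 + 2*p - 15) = (p + 2)/(p + 5)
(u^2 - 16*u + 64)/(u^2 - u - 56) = (u - 8)/(u + 7)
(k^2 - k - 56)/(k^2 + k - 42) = (k - 8)/(k - 6)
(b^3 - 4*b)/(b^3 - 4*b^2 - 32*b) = (4 - b^2)/(-b^2 + 4*b + 32)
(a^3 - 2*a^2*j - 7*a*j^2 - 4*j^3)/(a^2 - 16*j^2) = (a^2 + 2*a*j + j^2)/(a + 4*j)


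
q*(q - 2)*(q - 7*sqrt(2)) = q^3 - 7*sqrt(2)*q^2 - 2*q^2 + 14*sqrt(2)*q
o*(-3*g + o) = -3*g*o + o^2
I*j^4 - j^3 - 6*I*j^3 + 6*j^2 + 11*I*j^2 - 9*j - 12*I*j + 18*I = (j - 3)^2*(j + 2*I)*(I*j + 1)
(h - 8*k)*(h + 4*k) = h^2 - 4*h*k - 32*k^2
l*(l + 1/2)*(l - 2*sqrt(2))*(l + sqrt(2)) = l^4 - sqrt(2)*l^3 + l^3/2 - 4*l^2 - sqrt(2)*l^2/2 - 2*l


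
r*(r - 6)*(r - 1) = r^3 - 7*r^2 + 6*r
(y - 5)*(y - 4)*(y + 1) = y^3 - 8*y^2 + 11*y + 20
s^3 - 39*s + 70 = (s - 5)*(s - 2)*(s + 7)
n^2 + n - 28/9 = (n - 4/3)*(n + 7/3)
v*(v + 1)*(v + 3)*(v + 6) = v^4 + 10*v^3 + 27*v^2 + 18*v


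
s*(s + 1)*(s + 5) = s^3 + 6*s^2 + 5*s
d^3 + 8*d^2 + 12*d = d*(d + 2)*(d + 6)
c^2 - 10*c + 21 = (c - 7)*(c - 3)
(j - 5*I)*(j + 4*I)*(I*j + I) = I*j^3 + j^2 + I*j^2 + j + 20*I*j + 20*I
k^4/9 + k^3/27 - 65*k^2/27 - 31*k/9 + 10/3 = (k/3 + 1)^2*(k - 5)*(k - 2/3)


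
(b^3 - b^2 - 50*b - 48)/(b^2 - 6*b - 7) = (b^2 - 2*b - 48)/(b - 7)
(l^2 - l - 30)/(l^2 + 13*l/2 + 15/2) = 2*(l - 6)/(2*l + 3)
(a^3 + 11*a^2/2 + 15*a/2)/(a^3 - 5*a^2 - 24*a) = (a + 5/2)/(a - 8)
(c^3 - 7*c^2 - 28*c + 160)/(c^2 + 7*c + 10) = (c^2 - 12*c + 32)/(c + 2)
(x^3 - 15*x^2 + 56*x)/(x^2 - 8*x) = x - 7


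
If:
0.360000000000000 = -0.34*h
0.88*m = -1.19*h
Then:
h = -1.06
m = 1.43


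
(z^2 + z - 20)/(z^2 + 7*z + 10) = (z - 4)/(z + 2)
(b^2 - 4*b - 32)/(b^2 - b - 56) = (b + 4)/(b + 7)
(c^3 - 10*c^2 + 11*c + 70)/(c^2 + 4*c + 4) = (c^2 - 12*c + 35)/(c + 2)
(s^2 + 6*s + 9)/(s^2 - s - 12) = (s + 3)/(s - 4)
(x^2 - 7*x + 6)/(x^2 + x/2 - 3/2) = 2*(x - 6)/(2*x + 3)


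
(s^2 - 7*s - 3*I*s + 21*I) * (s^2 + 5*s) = s^4 - 2*s^3 - 3*I*s^3 - 35*s^2 + 6*I*s^2 + 105*I*s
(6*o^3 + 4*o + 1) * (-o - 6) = -6*o^4 - 36*o^3 - 4*o^2 - 25*o - 6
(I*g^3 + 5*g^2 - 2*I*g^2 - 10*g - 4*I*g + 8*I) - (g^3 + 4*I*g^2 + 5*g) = -g^3 + I*g^3 + 5*g^2 - 6*I*g^2 - 15*g - 4*I*g + 8*I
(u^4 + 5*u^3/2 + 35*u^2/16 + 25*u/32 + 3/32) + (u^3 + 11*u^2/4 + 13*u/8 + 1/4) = u^4 + 7*u^3/2 + 79*u^2/16 + 77*u/32 + 11/32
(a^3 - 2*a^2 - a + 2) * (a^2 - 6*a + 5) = a^5 - 8*a^4 + 16*a^3 - 2*a^2 - 17*a + 10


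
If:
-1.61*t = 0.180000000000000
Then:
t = -0.11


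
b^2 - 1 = (b - 1)*(b + 1)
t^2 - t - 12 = (t - 4)*(t + 3)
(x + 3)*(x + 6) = x^2 + 9*x + 18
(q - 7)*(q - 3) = q^2 - 10*q + 21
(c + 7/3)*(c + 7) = c^2 + 28*c/3 + 49/3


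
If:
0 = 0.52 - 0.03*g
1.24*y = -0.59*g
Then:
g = 17.33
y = -8.25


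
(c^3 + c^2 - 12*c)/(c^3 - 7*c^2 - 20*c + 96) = c/(c - 8)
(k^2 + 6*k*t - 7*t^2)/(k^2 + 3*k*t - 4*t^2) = (k + 7*t)/(k + 4*t)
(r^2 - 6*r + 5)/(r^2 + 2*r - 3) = (r - 5)/(r + 3)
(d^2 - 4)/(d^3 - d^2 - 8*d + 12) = (d + 2)/(d^2 + d - 6)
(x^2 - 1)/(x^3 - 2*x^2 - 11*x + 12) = (x + 1)/(x^2 - x - 12)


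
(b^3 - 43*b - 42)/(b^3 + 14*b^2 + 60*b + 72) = (b^2 - 6*b - 7)/(b^2 + 8*b + 12)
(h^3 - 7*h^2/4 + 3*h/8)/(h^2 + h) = (8*h^2 - 14*h + 3)/(8*(h + 1))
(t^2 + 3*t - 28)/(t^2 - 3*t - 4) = (t + 7)/(t + 1)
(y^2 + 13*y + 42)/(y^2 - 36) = (y + 7)/(y - 6)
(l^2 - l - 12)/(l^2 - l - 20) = (-l^2 + l + 12)/(-l^2 + l + 20)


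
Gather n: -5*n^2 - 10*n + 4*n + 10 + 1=-5*n^2 - 6*n + 11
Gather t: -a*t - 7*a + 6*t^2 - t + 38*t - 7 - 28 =-7*a + 6*t^2 + t*(37 - a) - 35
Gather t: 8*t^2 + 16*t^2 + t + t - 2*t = 24*t^2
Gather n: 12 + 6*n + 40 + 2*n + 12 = 8*n + 64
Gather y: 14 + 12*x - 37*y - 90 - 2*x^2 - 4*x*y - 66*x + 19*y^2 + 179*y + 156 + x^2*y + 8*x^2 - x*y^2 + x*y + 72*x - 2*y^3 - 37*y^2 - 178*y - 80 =6*x^2 + 18*x - 2*y^3 + y^2*(-x - 18) + y*(x^2 - 3*x - 36)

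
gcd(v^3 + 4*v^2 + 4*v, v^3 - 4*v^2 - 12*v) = v^2 + 2*v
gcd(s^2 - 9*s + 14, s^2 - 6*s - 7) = s - 7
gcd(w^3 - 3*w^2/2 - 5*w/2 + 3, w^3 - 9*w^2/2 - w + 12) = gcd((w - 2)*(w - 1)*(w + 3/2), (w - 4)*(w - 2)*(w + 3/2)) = w^2 - w/2 - 3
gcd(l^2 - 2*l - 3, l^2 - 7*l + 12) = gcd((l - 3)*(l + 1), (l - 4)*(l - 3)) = l - 3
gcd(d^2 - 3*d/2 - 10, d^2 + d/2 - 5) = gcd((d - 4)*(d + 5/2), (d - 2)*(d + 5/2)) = d + 5/2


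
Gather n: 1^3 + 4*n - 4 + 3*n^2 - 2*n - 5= 3*n^2 + 2*n - 8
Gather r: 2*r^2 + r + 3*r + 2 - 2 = 2*r^2 + 4*r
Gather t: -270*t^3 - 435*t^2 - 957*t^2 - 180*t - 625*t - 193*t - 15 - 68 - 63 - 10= -270*t^3 - 1392*t^2 - 998*t - 156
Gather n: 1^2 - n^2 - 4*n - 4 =-n^2 - 4*n - 3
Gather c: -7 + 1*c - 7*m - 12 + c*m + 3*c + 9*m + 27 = c*(m + 4) + 2*m + 8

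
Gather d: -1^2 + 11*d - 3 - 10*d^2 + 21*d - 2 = -10*d^2 + 32*d - 6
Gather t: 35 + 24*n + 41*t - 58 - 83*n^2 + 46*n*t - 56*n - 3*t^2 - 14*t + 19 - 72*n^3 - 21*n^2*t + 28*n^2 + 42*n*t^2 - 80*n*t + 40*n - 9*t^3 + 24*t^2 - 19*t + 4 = -72*n^3 - 55*n^2 + 8*n - 9*t^3 + t^2*(42*n + 21) + t*(-21*n^2 - 34*n + 8)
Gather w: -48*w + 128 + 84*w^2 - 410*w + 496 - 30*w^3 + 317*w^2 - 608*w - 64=-30*w^3 + 401*w^2 - 1066*w + 560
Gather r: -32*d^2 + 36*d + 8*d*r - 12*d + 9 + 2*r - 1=-32*d^2 + 24*d + r*(8*d + 2) + 8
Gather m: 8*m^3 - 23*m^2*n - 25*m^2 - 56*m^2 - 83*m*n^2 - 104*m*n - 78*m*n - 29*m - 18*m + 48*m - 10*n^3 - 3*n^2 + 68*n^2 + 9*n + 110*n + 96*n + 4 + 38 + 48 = 8*m^3 + m^2*(-23*n - 81) + m*(-83*n^2 - 182*n + 1) - 10*n^3 + 65*n^2 + 215*n + 90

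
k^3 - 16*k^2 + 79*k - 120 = (k - 8)*(k - 5)*(k - 3)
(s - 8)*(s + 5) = s^2 - 3*s - 40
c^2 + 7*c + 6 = (c + 1)*(c + 6)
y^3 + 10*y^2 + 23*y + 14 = (y + 1)*(y + 2)*(y + 7)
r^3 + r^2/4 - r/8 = r*(r - 1/4)*(r + 1/2)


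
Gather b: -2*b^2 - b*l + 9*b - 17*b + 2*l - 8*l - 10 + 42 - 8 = -2*b^2 + b*(-l - 8) - 6*l + 24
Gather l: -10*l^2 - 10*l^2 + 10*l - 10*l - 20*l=-20*l^2 - 20*l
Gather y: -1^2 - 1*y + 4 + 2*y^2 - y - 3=2*y^2 - 2*y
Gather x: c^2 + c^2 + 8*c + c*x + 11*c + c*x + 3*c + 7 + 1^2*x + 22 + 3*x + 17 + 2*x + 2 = 2*c^2 + 22*c + x*(2*c + 6) + 48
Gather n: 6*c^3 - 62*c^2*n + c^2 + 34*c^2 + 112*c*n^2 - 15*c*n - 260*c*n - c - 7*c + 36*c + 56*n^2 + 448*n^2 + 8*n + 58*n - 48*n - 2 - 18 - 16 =6*c^3 + 35*c^2 + 28*c + n^2*(112*c + 504) + n*(-62*c^2 - 275*c + 18) - 36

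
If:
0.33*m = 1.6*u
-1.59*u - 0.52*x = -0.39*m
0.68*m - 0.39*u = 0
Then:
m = 0.00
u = 0.00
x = 0.00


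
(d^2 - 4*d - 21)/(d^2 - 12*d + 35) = (d + 3)/(d - 5)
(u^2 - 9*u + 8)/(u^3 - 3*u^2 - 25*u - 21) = (-u^2 + 9*u - 8)/(-u^3 + 3*u^2 + 25*u + 21)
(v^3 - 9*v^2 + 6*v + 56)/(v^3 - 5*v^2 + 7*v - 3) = (v^3 - 9*v^2 + 6*v + 56)/(v^3 - 5*v^2 + 7*v - 3)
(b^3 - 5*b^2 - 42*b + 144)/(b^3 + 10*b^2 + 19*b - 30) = (b^2 - 11*b + 24)/(b^2 + 4*b - 5)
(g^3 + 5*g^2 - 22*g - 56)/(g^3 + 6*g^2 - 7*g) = (g^2 - 2*g - 8)/(g*(g - 1))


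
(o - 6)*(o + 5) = o^2 - o - 30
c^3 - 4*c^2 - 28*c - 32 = (c - 8)*(c + 2)^2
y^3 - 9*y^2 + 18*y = y*(y - 6)*(y - 3)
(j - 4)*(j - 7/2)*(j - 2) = j^3 - 19*j^2/2 + 29*j - 28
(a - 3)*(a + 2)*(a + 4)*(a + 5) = a^4 + 8*a^3 + 5*a^2 - 74*a - 120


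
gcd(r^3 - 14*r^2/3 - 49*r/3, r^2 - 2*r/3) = r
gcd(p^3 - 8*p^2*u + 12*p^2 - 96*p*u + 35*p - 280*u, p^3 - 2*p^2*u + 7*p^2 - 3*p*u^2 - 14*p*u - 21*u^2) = p + 7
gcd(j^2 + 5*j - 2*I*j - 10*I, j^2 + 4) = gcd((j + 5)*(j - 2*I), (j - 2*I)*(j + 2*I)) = j - 2*I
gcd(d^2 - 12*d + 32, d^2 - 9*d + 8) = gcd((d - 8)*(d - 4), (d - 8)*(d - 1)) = d - 8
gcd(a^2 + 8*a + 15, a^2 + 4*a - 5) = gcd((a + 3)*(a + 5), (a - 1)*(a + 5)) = a + 5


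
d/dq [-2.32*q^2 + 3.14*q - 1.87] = 3.14 - 4.64*q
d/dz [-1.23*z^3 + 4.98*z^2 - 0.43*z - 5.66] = -3.69*z^2 + 9.96*z - 0.43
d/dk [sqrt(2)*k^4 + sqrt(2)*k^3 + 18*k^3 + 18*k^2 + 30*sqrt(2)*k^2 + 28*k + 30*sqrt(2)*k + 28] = 4*sqrt(2)*k^3 + 3*sqrt(2)*k^2 + 54*k^2 + 36*k + 60*sqrt(2)*k + 28 + 30*sqrt(2)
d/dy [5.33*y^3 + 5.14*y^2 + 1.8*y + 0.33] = 15.99*y^2 + 10.28*y + 1.8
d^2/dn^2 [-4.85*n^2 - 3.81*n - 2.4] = -9.70000000000000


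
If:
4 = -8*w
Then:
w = -1/2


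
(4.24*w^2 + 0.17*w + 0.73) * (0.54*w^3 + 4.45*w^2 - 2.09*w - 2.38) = 2.2896*w^5 + 18.9598*w^4 - 7.7109*w^3 - 7.198*w^2 - 1.9303*w - 1.7374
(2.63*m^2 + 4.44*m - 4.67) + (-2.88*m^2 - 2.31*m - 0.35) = -0.25*m^2 + 2.13*m - 5.02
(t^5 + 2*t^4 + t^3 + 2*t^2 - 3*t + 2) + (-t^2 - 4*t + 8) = t^5 + 2*t^4 + t^3 + t^2 - 7*t + 10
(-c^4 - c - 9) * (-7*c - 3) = 7*c^5 + 3*c^4 + 7*c^2 + 66*c + 27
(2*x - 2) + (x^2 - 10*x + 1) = x^2 - 8*x - 1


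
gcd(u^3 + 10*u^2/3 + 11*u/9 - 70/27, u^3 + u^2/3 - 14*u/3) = u + 7/3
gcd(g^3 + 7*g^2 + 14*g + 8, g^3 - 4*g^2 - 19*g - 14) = g^2 + 3*g + 2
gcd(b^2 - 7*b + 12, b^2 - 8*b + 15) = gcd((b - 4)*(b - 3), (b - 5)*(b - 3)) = b - 3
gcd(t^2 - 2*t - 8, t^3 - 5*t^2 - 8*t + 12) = t + 2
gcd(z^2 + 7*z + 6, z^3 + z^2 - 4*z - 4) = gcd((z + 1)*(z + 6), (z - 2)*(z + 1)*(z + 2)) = z + 1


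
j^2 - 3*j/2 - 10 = (j - 4)*(j + 5/2)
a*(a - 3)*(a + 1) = a^3 - 2*a^2 - 3*a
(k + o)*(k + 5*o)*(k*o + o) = k^3*o + 6*k^2*o^2 + k^2*o + 5*k*o^3 + 6*k*o^2 + 5*o^3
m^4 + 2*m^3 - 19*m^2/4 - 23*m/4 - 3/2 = (m - 2)*(m + 1/2)^2*(m + 3)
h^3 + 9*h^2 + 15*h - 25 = (h - 1)*(h + 5)^2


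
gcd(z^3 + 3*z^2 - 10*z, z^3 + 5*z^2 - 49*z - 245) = z + 5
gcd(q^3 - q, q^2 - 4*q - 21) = 1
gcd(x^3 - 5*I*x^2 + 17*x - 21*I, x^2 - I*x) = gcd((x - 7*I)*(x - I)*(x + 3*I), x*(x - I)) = x - I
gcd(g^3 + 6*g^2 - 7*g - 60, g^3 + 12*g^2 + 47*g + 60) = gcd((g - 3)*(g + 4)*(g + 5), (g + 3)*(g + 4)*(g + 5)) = g^2 + 9*g + 20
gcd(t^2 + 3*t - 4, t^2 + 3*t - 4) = t^2 + 3*t - 4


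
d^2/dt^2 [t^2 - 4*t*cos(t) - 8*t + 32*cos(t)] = 4*t*cos(t) + 8*sin(t) - 32*cos(t) + 2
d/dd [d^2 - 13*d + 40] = 2*d - 13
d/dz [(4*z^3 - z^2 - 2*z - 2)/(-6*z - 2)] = (-24*z^3 - 9*z^2 + 2*z - 4)/(2*(9*z^2 + 6*z + 1))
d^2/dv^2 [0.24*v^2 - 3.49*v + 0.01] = 0.480000000000000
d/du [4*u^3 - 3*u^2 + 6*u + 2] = 12*u^2 - 6*u + 6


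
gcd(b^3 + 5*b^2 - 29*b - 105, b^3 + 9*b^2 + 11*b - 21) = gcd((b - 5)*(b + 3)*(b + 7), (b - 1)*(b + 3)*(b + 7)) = b^2 + 10*b + 21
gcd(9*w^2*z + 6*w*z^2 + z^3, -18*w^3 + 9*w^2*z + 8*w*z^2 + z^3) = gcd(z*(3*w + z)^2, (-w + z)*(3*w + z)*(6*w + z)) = 3*w + z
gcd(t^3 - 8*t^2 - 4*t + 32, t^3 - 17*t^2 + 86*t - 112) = t^2 - 10*t + 16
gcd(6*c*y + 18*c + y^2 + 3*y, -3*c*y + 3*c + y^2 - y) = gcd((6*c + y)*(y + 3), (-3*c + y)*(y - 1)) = 1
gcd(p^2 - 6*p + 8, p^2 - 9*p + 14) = p - 2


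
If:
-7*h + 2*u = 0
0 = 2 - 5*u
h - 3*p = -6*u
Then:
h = 4/35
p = 88/105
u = 2/5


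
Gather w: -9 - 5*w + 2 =-5*w - 7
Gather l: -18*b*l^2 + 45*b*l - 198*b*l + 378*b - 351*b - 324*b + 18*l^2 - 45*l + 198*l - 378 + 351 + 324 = -297*b + l^2*(18 - 18*b) + l*(153 - 153*b) + 297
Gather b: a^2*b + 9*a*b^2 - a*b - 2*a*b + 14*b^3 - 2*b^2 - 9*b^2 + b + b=14*b^3 + b^2*(9*a - 11) + b*(a^2 - 3*a + 2)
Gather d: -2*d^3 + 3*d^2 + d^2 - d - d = -2*d^3 + 4*d^2 - 2*d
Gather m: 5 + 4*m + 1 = 4*m + 6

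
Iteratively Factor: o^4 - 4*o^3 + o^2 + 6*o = (o - 3)*(o^3 - o^2 - 2*o) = (o - 3)*(o - 2)*(o^2 + o) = o*(o - 3)*(o - 2)*(o + 1)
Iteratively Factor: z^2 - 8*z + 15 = (z - 5)*(z - 3)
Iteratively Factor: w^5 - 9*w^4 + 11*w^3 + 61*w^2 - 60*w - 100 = (w - 5)*(w^4 - 4*w^3 - 9*w^2 + 16*w + 20) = (w - 5)*(w - 2)*(w^3 - 2*w^2 - 13*w - 10) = (w - 5)*(w - 2)*(w + 1)*(w^2 - 3*w - 10) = (w - 5)^2*(w - 2)*(w + 1)*(w + 2)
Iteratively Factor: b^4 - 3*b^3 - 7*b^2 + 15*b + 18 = (b + 2)*(b^3 - 5*b^2 + 3*b + 9) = (b - 3)*(b + 2)*(b^2 - 2*b - 3) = (b - 3)^2*(b + 2)*(b + 1)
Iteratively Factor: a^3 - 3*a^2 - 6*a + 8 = (a - 4)*(a^2 + a - 2) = (a - 4)*(a + 2)*(a - 1)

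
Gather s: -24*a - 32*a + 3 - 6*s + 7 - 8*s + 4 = -56*a - 14*s + 14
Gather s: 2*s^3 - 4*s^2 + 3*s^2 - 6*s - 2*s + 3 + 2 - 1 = 2*s^3 - s^2 - 8*s + 4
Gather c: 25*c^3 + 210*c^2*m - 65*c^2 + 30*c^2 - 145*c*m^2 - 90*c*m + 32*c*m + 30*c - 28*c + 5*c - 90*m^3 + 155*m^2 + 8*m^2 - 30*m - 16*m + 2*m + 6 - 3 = 25*c^3 + c^2*(210*m - 35) + c*(-145*m^2 - 58*m + 7) - 90*m^3 + 163*m^2 - 44*m + 3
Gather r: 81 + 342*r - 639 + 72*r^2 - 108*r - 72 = 72*r^2 + 234*r - 630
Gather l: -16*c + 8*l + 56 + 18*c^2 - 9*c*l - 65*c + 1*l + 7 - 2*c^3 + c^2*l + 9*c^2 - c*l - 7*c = -2*c^3 + 27*c^2 - 88*c + l*(c^2 - 10*c + 9) + 63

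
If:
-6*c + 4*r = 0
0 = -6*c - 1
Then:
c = -1/6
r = -1/4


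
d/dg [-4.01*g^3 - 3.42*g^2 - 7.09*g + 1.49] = -12.03*g^2 - 6.84*g - 7.09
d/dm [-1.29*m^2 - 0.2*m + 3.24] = -2.58*m - 0.2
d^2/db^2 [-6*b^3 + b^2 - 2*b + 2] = 2 - 36*b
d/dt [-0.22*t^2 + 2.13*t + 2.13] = 2.13 - 0.44*t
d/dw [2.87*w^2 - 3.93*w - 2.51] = 5.74*w - 3.93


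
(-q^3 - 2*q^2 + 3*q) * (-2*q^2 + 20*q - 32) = 2*q^5 - 16*q^4 - 14*q^3 + 124*q^2 - 96*q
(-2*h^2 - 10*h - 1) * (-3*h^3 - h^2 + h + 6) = 6*h^5 + 32*h^4 + 11*h^3 - 21*h^2 - 61*h - 6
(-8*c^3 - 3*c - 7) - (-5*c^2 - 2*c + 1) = -8*c^3 + 5*c^2 - c - 8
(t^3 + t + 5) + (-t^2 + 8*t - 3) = t^3 - t^2 + 9*t + 2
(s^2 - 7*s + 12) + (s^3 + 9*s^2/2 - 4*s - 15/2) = s^3 + 11*s^2/2 - 11*s + 9/2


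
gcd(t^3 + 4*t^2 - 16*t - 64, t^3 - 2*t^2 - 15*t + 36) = t + 4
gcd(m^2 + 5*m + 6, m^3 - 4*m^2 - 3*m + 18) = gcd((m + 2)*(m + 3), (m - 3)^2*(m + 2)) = m + 2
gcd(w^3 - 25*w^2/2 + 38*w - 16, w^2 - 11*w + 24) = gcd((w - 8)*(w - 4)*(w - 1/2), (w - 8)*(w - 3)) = w - 8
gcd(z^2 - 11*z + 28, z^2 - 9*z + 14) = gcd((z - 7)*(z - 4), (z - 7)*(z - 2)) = z - 7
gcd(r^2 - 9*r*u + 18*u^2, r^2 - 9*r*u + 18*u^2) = r^2 - 9*r*u + 18*u^2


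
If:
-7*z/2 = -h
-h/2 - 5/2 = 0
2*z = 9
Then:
No Solution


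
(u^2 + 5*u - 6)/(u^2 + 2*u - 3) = (u + 6)/(u + 3)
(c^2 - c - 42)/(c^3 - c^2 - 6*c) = (-c^2 + c + 42)/(c*(-c^2 + c + 6))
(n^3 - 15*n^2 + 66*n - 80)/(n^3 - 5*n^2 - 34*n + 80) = (n - 5)/(n + 5)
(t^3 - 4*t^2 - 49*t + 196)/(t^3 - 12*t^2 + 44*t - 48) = (t^2 - 49)/(t^2 - 8*t + 12)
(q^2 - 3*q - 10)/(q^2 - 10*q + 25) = (q + 2)/(q - 5)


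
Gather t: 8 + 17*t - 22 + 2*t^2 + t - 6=2*t^2 + 18*t - 20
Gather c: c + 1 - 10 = c - 9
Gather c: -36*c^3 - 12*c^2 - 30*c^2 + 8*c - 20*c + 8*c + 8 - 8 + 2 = -36*c^3 - 42*c^2 - 4*c + 2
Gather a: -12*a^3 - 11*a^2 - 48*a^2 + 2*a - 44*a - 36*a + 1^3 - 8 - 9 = -12*a^3 - 59*a^2 - 78*a - 16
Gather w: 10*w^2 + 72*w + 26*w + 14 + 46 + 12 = 10*w^2 + 98*w + 72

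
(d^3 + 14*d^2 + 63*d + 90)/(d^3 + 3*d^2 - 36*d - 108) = (d + 5)/(d - 6)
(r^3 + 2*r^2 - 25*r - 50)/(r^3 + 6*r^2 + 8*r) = (r^2 - 25)/(r*(r + 4))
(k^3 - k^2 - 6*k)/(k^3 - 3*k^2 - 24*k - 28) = k*(k - 3)/(k^2 - 5*k - 14)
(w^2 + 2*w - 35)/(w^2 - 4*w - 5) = (w + 7)/(w + 1)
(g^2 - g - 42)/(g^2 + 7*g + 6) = (g - 7)/(g + 1)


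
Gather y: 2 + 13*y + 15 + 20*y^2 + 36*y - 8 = 20*y^2 + 49*y + 9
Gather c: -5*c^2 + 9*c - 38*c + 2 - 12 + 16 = -5*c^2 - 29*c + 6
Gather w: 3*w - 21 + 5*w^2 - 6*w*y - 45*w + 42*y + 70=5*w^2 + w*(-6*y - 42) + 42*y + 49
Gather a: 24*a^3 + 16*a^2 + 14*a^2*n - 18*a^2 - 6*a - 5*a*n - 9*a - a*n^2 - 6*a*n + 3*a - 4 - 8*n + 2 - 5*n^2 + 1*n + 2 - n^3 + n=24*a^3 + a^2*(14*n - 2) + a*(-n^2 - 11*n - 12) - n^3 - 5*n^2 - 6*n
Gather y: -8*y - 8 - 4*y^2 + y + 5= -4*y^2 - 7*y - 3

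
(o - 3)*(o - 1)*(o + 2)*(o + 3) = o^4 + o^3 - 11*o^2 - 9*o + 18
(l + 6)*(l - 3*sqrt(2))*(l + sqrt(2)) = l^3 - 2*sqrt(2)*l^2 + 6*l^2 - 12*sqrt(2)*l - 6*l - 36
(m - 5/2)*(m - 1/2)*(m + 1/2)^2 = m^4 - 2*m^3 - 3*m^2/2 + m/2 + 5/16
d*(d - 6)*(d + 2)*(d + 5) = d^4 + d^3 - 32*d^2 - 60*d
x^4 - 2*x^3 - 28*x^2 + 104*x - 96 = (x - 4)*(x - 2)^2*(x + 6)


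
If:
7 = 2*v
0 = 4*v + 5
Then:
No Solution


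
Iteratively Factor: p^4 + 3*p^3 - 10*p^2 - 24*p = (p + 2)*(p^3 + p^2 - 12*p) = (p + 2)*(p + 4)*(p^2 - 3*p) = (p - 3)*(p + 2)*(p + 4)*(p)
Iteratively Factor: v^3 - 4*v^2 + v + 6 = (v + 1)*(v^2 - 5*v + 6) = (v - 3)*(v + 1)*(v - 2)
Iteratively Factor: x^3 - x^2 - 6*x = (x + 2)*(x^2 - 3*x) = (x - 3)*(x + 2)*(x)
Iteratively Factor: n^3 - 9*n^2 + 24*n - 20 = (n - 5)*(n^2 - 4*n + 4) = (n - 5)*(n - 2)*(n - 2)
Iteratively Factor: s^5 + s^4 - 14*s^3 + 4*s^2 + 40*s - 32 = (s - 1)*(s^4 + 2*s^3 - 12*s^2 - 8*s + 32) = (s - 2)*(s - 1)*(s^3 + 4*s^2 - 4*s - 16) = (s - 2)^2*(s - 1)*(s^2 + 6*s + 8) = (s - 2)^2*(s - 1)*(s + 4)*(s + 2)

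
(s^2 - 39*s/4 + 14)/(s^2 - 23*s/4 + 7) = (s - 8)/(s - 4)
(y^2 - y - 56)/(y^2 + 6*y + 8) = (y^2 - y - 56)/(y^2 + 6*y + 8)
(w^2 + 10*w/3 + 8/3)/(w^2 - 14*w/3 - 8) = (w + 2)/(w - 6)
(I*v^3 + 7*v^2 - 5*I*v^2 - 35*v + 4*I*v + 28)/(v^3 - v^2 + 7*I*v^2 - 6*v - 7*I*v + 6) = (I*v^2 + v*(7 - 4*I) - 28)/(v^2 + 7*I*v - 6)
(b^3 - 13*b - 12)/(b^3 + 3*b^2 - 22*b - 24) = (b + 3)/(b + 6)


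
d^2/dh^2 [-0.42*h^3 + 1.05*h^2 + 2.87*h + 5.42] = 2.1 - 2.52*h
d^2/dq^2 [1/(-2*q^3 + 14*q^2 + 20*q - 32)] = ((3*q - 7)*(q^3 - 7*q^2 - 10*q + 16) - (-3*q^2 + 14*q + 10)^2)/(q^3 - 7*q^2 - 10*q + 16)^3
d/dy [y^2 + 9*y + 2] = 2*y + 9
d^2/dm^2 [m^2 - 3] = 2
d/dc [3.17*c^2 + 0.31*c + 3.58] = 6.34*c + 0.31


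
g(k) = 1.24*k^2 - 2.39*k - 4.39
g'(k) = 2.48*k - 2.39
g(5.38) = 18.64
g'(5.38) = 10.95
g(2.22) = -3.58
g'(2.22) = 3.12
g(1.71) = -4.85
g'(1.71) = 1.85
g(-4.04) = 25.50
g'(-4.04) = -12.41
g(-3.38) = 17.85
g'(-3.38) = -10.77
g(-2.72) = 11.28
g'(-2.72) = -9.14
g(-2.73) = 11.38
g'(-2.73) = -9.16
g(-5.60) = 47.88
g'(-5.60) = -16.28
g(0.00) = -4.39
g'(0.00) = -2.39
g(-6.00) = 54.59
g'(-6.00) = -17.27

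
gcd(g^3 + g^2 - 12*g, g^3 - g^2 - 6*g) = g^2 - 3*g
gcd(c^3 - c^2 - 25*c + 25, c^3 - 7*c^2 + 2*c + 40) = c - 5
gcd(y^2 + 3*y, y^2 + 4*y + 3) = y + 3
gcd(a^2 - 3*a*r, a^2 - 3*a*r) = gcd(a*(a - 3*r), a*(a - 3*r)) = -a^2 + 3*a*r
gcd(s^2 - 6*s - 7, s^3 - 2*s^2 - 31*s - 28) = s^2 - 6*s - 7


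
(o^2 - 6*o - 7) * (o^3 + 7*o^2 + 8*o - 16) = o^5 + o^4 - 41*o^3 - 113*o^2 + 40*o + 112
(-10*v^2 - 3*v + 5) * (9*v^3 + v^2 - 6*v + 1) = -90*v^5 - 37*v^4 + 102*v^3 + 13*v^2 - 33*v + 5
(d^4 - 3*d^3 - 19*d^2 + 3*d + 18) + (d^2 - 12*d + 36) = d^4 - 3*d^3 - 18*d^2 - 9*d + 54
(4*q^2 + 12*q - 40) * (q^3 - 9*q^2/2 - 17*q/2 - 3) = 4*q^5 - 6*q^4 - 128*q^3 + 66*q^2 + 304*q + 120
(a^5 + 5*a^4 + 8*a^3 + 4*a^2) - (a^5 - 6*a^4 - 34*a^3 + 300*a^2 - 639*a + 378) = 11*a^4 + 42*a^3 - 296*a^2 + 639*a - 378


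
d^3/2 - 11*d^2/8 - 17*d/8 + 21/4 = (d/2 + 1)*(d - 3)*(d - 7/4)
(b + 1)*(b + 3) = b^2 + 4*b + 3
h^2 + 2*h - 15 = (h - 3)*(h + 5)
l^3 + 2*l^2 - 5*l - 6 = (l - 2)*(l + 1)*(l + 3)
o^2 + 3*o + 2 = (o + 1)*(o + 2)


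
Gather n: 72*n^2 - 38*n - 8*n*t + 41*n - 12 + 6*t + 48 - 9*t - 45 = 72*n^2 + n*(3 - 8*t) - 3*t - 9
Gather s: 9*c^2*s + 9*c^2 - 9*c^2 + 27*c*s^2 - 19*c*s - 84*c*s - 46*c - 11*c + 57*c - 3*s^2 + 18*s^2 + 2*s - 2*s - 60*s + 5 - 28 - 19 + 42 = s^2*(27*c + 15) + s*(9*c^2 - 103*c - 60)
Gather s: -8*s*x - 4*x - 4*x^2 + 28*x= -8*s*x - 4*x^2 + 24*x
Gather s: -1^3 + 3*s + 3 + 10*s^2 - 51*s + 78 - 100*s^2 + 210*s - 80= -90*s^2 + 162*s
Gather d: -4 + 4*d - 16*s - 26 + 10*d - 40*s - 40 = 14*d - 56*s - 70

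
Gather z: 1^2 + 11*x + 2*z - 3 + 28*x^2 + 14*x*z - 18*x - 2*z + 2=28*x^2 + 14*x*z - 7*x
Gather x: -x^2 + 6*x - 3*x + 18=-x^2 + 3*x + 18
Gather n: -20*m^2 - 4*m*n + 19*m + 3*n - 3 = -20*m^2 + 19*m + n*(3 - 4*m) - 3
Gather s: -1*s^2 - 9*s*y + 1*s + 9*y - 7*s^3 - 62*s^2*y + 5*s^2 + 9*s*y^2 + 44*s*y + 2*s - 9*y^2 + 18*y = -7*s^3 + s^2*(4 - 62*y) + s*(9*y^2 + 35*y + 3) - 9*y^2 + 27*y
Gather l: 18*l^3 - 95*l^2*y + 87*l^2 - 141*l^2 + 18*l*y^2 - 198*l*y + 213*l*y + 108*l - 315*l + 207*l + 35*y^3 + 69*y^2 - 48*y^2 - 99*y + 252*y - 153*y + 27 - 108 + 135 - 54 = 18*l^3 + l^2*(-95*y - 54) + l*(18*y^2 + 15*y) + 35*y^3 + 21*y^2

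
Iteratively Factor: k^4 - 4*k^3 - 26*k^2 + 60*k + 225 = (k - 5)*(k^3 + k^2 - 21*k - 45) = (k - 5)^2*(k^2 + 6*k + 9) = (k - 5)^2*(k + 3)*(k + 3)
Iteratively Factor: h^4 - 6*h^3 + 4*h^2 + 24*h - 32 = (h + 2)*(h^3 - 8*h^2 + 20*h - 16) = (h - 2)*(h + 2)*(h^2 - 6*h + 8) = (h - 2)^2*(h + 2)*(h - 4)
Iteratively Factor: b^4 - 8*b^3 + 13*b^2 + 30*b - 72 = (b - 4)*(b^3 - 4*b^2 - 3*b + 18) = (b - 4)*(b - 3)*(b^2 - b - 6) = (b - 4)*(b - 3)*(b + 2)*(b - 3)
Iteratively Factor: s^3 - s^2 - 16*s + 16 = (s - 1)*(s^2 - 16) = (s - 1)*(s + 4)*(s - 4)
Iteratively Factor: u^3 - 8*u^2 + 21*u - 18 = (u - 3)*(u^2 - 5*u + 6) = (u - 3)^2*(u - 2)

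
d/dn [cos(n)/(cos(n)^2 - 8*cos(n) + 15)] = (cos(n)^2 - 15)*sin(n)/((cos(n) - 5)^2*(cos(n) - 3)^2)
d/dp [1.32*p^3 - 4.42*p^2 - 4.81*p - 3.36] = 3.96*p^2 - 8.84*p - 4.81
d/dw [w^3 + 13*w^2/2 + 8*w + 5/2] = 3*w^2 + 13*w + 8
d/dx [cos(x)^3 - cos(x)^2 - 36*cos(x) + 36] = (-3*cos(x)^2 + 2*cos(x) + 36)*sin(x)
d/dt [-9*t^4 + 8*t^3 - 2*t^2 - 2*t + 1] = -36*t^3 + 24*t^2 - 4*t - 2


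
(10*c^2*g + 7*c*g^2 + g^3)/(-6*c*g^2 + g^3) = (-10*c^2 - 7*c*g - g^2)/(g*(6*c - g))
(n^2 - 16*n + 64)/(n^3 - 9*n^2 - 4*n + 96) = (n - 8)/(n^2 - n - 12)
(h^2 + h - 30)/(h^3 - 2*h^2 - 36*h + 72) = (h - 5)/(h^2 - 8*h + 12)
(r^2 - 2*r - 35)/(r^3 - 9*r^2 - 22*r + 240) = (r - 7)/(r^2 - 14*r + 48)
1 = 1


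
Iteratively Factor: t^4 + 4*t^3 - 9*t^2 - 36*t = (t - 3)*(t^3 + 7*t^2 + 12*t) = (t - 3)*(t + 3)*(t^2 + 4*t) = (t - 3)*(t + 3)*(t + 4)*(t)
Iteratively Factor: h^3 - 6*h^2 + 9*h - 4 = (h - 1)*(h^2 - 5*h + 4) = (h - 1)^2*(h - 4)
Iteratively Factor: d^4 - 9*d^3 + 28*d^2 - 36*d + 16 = (d - 2)*(d^3 - 7*d^2 + 14*d - 8) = (d - 2)*(d - 1)*(d^2 - 6*d + 8) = (d - 4)*(d - 2)*(d - 1)*(d - 2)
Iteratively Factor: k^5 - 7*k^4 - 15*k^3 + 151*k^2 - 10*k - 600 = (k + 2)*(k^4 - 9*k^3 + 3*k^2 + 145*k - 300) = (k + 2)*(k + 4)*(k^3 - 13*k^2 + 55*k - 75) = (k - 5)*(k + 2)*(k + 4)*(k^2 - 8*k + 15) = (k - 5)*(k - 3)*(k + 2)*(k + 4)*(k - 5)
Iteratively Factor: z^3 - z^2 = (z)*(z^2 - z) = z*(z - 1)*(z)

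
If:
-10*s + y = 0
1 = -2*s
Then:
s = -1/2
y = -5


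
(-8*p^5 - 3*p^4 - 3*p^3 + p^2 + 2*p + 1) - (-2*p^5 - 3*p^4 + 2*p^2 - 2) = -6*p^5 - 3*p^3 - p^2 + 2*p + 3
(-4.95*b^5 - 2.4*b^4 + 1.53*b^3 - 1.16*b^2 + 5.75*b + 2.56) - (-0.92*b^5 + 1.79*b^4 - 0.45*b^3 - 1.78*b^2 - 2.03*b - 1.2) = -4.03*b^5 - 4.19*b^4 + 1.98*b^3 + 0.62*b^2 + 7.78*b + 3.76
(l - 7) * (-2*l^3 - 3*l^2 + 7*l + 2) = -2*l^4 + 11*l^3 + 28*l^2 - 47*l - 14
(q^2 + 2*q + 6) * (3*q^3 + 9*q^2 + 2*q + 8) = 3*q^5 + 15*q^4 + 38*q^3 + 66*q^2 + 28*q + 48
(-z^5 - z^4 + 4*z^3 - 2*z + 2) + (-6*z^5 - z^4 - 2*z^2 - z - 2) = -7*z^5 - 2*z^4 + 4*z^3 - 2*z^2 - 3*z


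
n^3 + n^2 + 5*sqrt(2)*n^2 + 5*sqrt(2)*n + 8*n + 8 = (n + 1)*(n + sqrt(2))*(n + 4*sqrt(2))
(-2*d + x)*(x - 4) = -2*d*x + 8*d + x^2 - 4*x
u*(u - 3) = u^2 - 3*u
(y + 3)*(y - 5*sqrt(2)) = y^2 - 5*sqrt(2)*y + 3*y - 15*sqrt(2)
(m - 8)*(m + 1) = m^2 - 7*m - 8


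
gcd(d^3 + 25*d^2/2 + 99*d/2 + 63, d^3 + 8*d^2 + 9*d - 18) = d^2 + 9*d + 18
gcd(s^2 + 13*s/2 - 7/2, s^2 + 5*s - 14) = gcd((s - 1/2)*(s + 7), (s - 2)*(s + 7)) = s + 7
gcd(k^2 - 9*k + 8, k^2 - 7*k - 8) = k - 8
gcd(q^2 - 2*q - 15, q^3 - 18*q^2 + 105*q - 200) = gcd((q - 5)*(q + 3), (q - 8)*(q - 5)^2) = q - 5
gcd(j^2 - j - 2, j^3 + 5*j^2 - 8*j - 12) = j^2 - j - 2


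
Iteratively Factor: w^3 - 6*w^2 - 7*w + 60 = (w + 3)*(w^2 - 9*w + 20) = (w - 5)*(w + 3)*(w - 4)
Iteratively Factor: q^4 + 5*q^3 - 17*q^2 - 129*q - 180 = (q + 3)*(q^3 + 2*q^2 - 23*q - 60) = (q + 3)^2*(q^2 - q - 20) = (q - 5)*(q + 3)^2*(q + 4)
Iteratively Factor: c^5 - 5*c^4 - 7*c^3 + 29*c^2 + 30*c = (c - 5)*(c^4 - 7*c^2 - 6*c) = (c - 5)*(c - 3)*(c^3 + 3*c^2 + 2*c) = (c - 5)*(c - 3)*(c + 2)*(c^2 + c) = (c - 5)*(c - 3)*(c + 1)*(c + 2)*(c)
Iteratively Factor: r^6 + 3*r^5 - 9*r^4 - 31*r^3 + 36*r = (r)*(r^5 + 3*r^4 - 9*r^3 - 31*r^2 + 36) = r*(r - 3)*(r^4 + 6*r^3 + 9*r^2 - 4*r - 12) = r*(r - 3)*(r + 3)*(r^3 + 3*r^2 - 4) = r*(r - 3)*(r - 1)*(r + 3)*(r^2 + 4*r + 4) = r*(r - 3)*(r - 1)*(r + 2)*(r + 3)*(r + 2)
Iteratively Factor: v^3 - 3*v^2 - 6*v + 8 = (v - 4)*(v^2 + v - 2) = (v - 4)*(v - 1)*(v + 2)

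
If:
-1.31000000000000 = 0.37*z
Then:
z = -3.54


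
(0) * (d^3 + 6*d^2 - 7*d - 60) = 0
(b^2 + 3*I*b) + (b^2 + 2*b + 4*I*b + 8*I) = 2*b^2 + 2*b + 7*I*b + 8*I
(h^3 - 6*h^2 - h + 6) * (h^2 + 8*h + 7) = h^5 + 2*h^4 - 42*h^3 - 44*h^2 + 41*h + 42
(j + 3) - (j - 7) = 10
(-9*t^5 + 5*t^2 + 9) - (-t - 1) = -9*t^5 + 5*t^2 + t + 10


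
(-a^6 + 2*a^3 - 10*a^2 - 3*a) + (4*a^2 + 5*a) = -a^6 + 2*a^3 - 6*a^2 + 2*a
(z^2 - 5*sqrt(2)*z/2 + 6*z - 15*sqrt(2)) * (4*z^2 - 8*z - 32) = 4*z^4 - 10*sqrt(2)*z^3 + 16*z^3 - 80*z^2 - 40*sqrt(2)*z^2 - 192*z + 200*sqrt(2)*z + 480*sqrt(2)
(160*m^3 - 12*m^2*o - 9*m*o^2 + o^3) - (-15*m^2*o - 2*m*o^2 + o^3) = 160*m^3 + 3*m^2*o - 7*m*o^2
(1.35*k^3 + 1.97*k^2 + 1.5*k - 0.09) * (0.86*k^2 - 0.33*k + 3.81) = 1.161*k^5 + 1.2487*k^4 + 5.7834*k^3 + 6.9333*k^2 + 5.7447*k - 0.3429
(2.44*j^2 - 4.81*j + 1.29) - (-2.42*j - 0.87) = 2.44*j^2 - 2.39*j + 2.16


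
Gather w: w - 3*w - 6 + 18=12 - 2*w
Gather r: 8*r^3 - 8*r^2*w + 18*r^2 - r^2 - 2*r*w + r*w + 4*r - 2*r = 8*r^3 + r^2*(17 - 8*w) + r*(2 - w)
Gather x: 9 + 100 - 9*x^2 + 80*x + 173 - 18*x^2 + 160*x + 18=-27*x^2 + 240*x + 300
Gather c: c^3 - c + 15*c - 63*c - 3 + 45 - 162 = c^3 - 49*c - 120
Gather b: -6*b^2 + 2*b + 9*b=-6*b^2 + 11*b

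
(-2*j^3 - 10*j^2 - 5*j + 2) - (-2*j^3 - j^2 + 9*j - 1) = -9*j^2 - 14*j + 3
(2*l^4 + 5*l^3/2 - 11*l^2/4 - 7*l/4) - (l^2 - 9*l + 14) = 2*l^4 + 5*l^3/2 - 15*l^2/4 + 29*l/4 - 14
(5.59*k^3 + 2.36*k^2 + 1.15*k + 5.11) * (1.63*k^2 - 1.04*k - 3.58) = 9.1117*k^5 - 1.9668*k^4 - 20.5921*k^3 - 1.3155*k^2 - 9.4314*k - 18.2938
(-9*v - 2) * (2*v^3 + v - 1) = -18*v^4 - 4*v^3 - 9*v^2 + 7*v + 2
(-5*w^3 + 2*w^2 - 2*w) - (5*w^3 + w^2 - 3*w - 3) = -10*w^3 + w^2 + w + 3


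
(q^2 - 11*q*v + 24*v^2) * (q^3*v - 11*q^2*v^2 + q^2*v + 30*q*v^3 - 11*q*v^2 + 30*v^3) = q^5*v - 22*q^4*v^2 + q^4*v + 175*q^3*v^3 - 22*q^3*v^2 - 594*q^2*v^4 + 175*q^2*v^3 + 720*q*v^5 - 594*q*v^4 + 720*v^5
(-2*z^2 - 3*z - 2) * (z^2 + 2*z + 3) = -2*z^4 - 7*z^3 - 14*z^2 - 13*z - 6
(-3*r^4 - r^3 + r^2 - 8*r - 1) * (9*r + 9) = -27*r^5 - 36*r^4 - 63*r^2 - 81*r - 9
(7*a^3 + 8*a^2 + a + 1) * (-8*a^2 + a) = -56*a^5 - 57*a^4 - 7*a^2 + a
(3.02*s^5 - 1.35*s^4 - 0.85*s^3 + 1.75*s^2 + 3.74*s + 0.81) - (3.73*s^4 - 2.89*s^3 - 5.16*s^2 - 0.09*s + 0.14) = 3.02*s^5 - 5.08*s^4 + 2.04*s^3 + 6.91*s^2 + 3.83*s + 0.67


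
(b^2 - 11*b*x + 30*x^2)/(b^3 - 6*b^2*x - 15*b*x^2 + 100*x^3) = (-b + 6*x)/(-b^2 + b*x + 20*x^2)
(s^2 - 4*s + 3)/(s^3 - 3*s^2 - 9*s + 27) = (s - 1)/(s^2 - 9)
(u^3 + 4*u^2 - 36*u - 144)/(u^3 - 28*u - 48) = (u + 6)/(u + 2)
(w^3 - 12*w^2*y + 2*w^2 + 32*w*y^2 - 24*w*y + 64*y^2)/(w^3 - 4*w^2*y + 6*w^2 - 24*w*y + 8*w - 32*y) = (w - 8*y)/(w + 4)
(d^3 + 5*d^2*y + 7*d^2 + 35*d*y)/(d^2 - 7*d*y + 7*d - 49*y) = d*(-d - 5*y)/(-d + 7*y)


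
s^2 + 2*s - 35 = (s - 5)*(s + 7)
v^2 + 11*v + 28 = (v + 4)*(v + 7)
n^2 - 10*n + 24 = (n - 6)*(n - 4)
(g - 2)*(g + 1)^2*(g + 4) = g^4 + 4*g^3 - 3*g^2 - 14*g - 8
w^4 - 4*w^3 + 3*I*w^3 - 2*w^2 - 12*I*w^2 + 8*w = w*(w - 4)*(w + I)*(w + 2*I)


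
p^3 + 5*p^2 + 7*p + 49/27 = (p + 1/3)*(p + 7/3)^2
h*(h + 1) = h^2 + h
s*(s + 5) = s^2 + 5*s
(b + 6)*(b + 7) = b^2 + 13*b + 42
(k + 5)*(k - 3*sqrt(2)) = k^2 - 3*sqrt(2)*k + 5*k - 15*sqrt(2)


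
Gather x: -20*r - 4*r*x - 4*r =-4*r*x - 24*r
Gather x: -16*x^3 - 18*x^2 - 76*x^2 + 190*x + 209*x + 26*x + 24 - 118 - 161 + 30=-16*x^3 - 94*x^2 + 425*x - 225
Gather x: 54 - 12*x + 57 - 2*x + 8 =119 - 14*x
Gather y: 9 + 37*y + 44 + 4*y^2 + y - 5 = 4*y^2 + 38*y + 48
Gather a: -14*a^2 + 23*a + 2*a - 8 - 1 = -14*a^2 + 25*a - 9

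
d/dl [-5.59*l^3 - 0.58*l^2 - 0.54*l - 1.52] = -16.77*l^2 - 1.16*l - 0.54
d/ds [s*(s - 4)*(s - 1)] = 3*s^2 - 10*s + 4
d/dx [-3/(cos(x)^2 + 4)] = -12*sin(2*x)/(cos(2*x) + 9)^2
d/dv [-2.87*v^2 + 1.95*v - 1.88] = 1.95 - 5.74*v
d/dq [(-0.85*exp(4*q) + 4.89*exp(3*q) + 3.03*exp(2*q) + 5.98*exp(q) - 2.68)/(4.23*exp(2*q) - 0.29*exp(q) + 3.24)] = (-7.191*exp(5*q) + 21.4242*exp(4*q) - 13.8522*exp(3*q) + 21.3567*exp(2*q) + 42.3072*exp(q) + 18.598)*exp(q)/(17.8929*exp(4*q) - 2.4534*exp(3*q) + 27.4945*exp(2*q) - 1.8792*exp(q) + 10.4976)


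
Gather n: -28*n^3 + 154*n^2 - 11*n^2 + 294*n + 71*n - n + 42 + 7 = -28*n^3 + 143*n^2 + 364*n + 49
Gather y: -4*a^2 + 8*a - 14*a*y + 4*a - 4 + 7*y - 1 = -4*a^2 + 12*a + y*(7 - 14*a) - 5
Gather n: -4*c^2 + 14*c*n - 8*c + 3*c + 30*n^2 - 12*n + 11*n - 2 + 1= -4*c^2 - 5*c + 30*n^2 + n*(14*c - 1) - 1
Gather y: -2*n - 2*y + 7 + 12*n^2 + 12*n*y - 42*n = 12*n^2 - 44*n + y*(12*n - 2) + 7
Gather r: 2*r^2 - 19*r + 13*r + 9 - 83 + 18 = 2*r^2 - 6*r - 56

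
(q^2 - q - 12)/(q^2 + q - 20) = (q + 3)/(q + 5)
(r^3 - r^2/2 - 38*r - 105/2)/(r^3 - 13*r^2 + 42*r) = (2*r^2 + 13*r + 15)/(2*r*(r - 6))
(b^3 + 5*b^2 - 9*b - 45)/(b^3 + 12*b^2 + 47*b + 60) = (b - 3)/(b + 4)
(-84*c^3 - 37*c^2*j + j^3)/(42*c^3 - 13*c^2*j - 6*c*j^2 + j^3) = (-4*c - j)/(2*c - j)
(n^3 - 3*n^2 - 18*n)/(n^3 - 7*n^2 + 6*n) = (n + 3)/(n - 1)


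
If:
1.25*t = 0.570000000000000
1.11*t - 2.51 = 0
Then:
No Solution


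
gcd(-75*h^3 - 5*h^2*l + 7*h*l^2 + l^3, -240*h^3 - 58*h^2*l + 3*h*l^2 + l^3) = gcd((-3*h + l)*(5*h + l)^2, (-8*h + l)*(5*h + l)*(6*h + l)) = 5*h + l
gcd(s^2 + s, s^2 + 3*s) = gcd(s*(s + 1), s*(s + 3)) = s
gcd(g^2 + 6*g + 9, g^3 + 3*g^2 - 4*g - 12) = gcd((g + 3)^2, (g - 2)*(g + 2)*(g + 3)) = g + 3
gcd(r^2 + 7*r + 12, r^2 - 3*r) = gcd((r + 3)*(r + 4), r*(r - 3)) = 1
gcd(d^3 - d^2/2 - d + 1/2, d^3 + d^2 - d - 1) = d^2 - 1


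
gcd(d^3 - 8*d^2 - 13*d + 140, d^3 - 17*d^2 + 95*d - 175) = d^2 - 12*d + 35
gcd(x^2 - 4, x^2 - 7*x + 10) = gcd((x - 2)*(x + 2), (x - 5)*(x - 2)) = x - 2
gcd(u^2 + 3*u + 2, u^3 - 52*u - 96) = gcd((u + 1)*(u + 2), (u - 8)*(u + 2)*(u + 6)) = u + 2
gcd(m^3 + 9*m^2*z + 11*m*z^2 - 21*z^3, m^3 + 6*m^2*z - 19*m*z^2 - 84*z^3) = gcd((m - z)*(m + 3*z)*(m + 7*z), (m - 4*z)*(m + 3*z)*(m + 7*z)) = m^2 + 10*m*z + 21*z^2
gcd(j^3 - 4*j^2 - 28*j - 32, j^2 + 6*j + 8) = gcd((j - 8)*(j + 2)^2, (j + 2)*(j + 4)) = j + 2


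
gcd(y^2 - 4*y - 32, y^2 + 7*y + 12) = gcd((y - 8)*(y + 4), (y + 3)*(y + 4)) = y + 4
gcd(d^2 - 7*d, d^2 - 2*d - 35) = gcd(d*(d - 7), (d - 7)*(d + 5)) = d - 7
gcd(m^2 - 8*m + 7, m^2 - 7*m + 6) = m - 1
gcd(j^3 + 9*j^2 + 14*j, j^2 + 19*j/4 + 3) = 1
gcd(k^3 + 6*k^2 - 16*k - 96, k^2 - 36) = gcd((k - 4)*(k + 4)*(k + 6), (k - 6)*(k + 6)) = k + 6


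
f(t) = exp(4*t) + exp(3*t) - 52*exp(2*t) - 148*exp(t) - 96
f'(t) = 4*exp(4*t) + 3*exp(3*t) - 104*exp(2*t) - 148*exp(t)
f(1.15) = -951.09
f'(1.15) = -1012.29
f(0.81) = -654.56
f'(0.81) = -722.00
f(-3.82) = -99.27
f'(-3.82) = -3.30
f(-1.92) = -118.81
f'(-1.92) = -23.92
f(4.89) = 313875271.18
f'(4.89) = 1255048697.84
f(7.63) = 17983454682938.80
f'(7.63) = 71925530846234.80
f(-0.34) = -227.07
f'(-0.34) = -155.92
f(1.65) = -1400.22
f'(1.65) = -226.44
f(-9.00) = -96.02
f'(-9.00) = -0.02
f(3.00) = 146810.92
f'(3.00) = 630399.16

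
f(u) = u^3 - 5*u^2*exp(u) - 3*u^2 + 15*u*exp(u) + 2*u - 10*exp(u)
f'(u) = -5*u^2*exp(u) + 3*u^2 + 5*u*exp(u) - 6*u + 5*exp(u) + 2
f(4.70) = -5444.91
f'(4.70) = -8970.10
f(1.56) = 5.48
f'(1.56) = 2.95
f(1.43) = 4.77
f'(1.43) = 7.60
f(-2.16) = -35.97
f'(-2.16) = 25.60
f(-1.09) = -17.90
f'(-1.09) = 9.96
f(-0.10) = -10.68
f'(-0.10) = 6.66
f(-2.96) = -63.23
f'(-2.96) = 43.27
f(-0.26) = -11.72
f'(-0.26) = 6.36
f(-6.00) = -336.69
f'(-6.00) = 145.49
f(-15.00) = -4080.00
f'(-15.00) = 767.00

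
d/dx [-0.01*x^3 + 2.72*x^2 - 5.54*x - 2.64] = -0.03*x^2 + 5.44*x - 5.54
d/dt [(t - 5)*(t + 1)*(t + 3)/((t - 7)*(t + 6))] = (t^4 - 2*t^3 - 108*t^2 + 114*t + 699)/(t^4 - 2*t^3 - 83*t^2 + 84*t + 1764)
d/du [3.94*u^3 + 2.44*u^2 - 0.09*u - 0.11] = 11.82*u^2 + 4.88*u - 0.09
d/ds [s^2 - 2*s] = 2*s - 2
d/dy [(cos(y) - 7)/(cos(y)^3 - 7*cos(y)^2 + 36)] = (199*cos(y)/2 - 14*cos(2*y) + cos(3*y)/2 - 50)*sin(y)/(cos(y)^3 - 7*cos(y)^2 + 36)^2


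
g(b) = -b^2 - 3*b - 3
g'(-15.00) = 27.00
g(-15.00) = -183.00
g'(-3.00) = 3.00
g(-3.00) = -3.00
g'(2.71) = -8.42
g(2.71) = -18.47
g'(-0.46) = -2.08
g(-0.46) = -1.83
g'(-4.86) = 6.72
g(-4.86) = -12.04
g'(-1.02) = -0.96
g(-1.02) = -0.98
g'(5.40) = -13.80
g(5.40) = -48.36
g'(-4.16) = 5.32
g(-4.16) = -7.83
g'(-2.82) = 2.64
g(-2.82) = -2.49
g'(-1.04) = -0.92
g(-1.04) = -0.96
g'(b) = -2*b - 3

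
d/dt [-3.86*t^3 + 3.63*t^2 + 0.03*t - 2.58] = -11.58*t^2 + 7.26*t + 0.03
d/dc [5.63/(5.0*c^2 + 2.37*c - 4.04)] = (-56.3*c - 13.3431)/(5.0*c^2 + 2.37*c - 4.04)^2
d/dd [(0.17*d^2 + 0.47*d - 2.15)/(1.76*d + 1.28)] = (0.2992*d^2 + 0.4352*d + 4.3856)/(3.0976*d^2 + 4.5056*d + 1.6384)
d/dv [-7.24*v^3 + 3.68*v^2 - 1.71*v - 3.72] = -21.72*v^2 + 7.36*v - 1.71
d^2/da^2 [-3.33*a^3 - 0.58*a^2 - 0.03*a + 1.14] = -19.98*a - 1.16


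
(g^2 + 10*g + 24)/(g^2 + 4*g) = (g + 6)/g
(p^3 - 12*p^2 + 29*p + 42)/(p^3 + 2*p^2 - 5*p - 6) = (p^2 - 13*p + 42)/(p^2 + p - 6)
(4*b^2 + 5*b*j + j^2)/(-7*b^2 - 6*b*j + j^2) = (-4*b - j)/(7*b - j)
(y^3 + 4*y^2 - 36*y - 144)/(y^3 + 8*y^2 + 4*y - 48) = (y - 6)/(y - 2)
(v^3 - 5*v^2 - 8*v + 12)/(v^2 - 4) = (v^2 - 7*v + 6)/(v - 2)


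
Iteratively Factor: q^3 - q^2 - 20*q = (q)*(q^2 - q - 20) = q*(q + 4)*(q - 5)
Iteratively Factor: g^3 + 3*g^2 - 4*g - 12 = (g + 2)*(g^2 + g - 6) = (g - 2)*(g + 2)*(g + 3)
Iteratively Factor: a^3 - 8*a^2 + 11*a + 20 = (a + 1)*(a^2 - 9*a + 20) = (a - 5)*(a + 1)*(a - 4)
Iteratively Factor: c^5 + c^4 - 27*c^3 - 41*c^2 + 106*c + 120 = (c - 2)*(c^4 + 3*c^3 - 21*c^2 - 83*c - 60) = (c - 5)*(c - 2)*(c^3 + 8*c^2 + 19*c + 12) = (c - 5)*(c - 2)*(c + 4)*(c^2 + 4*c + 3) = (c - 5)*(c - 2)*(c + 3)*(c + 4)*(c + 1)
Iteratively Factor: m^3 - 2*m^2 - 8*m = (m)*(m^2 - 2*m - 8) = m*(m + 2)*(m - 4)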